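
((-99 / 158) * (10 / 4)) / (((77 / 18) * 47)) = -405/51982 = -0.01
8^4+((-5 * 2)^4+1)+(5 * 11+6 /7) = 99070/7 = 14152.86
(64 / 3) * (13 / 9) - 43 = -329/27 = -12.19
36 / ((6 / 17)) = 102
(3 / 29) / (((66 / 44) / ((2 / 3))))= 4/87 = 0.05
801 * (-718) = -575118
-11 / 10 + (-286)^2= 817949/10 = 81794.90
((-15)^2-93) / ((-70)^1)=-66/35 = -1.89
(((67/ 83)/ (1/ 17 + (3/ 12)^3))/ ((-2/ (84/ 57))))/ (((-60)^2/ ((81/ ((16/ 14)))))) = -55811/354825 = -0.16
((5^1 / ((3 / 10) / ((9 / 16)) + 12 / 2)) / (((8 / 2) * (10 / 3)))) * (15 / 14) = 675/10976 = 0.06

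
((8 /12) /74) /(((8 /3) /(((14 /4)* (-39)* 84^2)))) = -120393/37 = -3253.86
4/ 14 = 2/7 = 0.29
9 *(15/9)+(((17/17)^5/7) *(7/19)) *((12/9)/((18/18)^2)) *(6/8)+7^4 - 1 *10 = 45715/19 = 2406.05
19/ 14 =1.36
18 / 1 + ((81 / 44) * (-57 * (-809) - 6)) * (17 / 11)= 63498051/484 = 131194.32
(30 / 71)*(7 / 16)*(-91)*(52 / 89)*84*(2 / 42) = -248430/6319 = -39.31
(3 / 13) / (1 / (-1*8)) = -24/13 = -1.85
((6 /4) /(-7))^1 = -3/14 = -0.21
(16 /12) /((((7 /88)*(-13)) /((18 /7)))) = -2112/637 = -3.32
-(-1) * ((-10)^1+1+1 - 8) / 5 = -16/5 = -3.20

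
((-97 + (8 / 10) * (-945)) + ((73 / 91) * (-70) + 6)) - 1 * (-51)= -11078/13 = -852.15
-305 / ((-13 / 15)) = 351.92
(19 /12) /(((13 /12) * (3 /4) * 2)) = 38/39 = 0.97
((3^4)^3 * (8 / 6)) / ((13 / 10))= 7085880/13 = 545067.69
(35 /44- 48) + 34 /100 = -51551/1100 = -46.86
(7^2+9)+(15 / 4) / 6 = 469/8 = 58.62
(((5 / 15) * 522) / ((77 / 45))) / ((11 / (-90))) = -704700/847 = -832.00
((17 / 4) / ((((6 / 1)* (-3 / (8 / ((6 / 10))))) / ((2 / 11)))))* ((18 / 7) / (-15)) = 68/693 = 0.10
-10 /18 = -5/9 = -0.56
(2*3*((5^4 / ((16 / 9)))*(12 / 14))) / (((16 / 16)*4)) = 50625/112 = 452.01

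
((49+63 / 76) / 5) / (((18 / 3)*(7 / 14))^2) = 3787/3420 = 1.11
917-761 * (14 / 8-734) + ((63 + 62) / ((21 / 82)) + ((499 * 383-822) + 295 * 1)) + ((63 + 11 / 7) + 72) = 8992487/12 = 749373.92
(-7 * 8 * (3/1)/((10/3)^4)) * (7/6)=-3969/2500 = -1.59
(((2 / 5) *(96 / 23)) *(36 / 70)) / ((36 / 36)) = 3456/4025 = 0.86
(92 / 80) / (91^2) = 23/165620 = 0.00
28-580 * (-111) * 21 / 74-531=17767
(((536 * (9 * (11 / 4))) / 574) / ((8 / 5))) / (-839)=-33165/1926344 = -0.02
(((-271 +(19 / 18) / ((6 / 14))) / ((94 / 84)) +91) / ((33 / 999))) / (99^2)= -2331518/5067117 = -0.46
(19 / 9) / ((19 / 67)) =67/9 = 7.44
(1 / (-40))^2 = 1/1600 = 0.00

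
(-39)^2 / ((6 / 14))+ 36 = 3585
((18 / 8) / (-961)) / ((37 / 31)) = -9/4588 = 0.00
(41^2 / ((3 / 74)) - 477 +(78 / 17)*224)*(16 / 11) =34284592/561 = 61113.35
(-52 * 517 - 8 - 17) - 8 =-26917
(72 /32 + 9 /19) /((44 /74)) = 7659/1672 = 4.58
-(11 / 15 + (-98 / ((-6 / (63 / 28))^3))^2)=-26975831/983040 = -27.44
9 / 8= 1.12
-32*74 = -2368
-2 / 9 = -0.22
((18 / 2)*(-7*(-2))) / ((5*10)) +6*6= 38.52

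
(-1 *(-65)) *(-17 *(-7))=7735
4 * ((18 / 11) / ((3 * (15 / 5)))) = 8/11 = 0.73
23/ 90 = 0.26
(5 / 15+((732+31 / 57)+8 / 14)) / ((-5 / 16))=-4682336/1995 = -2347.04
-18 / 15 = -6/5 = -1.20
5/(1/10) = 50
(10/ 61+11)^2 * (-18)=-8347698/3721 = -2243.40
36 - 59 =-23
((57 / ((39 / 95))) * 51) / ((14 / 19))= 1749045/182 = 9610.14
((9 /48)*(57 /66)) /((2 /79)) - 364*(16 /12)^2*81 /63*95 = -55639657/704 = -79033.60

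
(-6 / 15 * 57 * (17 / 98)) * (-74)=71706/245 = 292.68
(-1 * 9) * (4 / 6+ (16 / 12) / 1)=-18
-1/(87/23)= -0.26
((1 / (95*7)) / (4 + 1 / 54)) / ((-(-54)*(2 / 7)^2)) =1/11780 = 0.00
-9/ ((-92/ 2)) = 9/46 = 0.20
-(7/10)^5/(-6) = 16807/600000 = 0.03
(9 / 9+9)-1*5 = 5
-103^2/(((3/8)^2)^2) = -43454464/81 = -536474.86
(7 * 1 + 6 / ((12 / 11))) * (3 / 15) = 5/2 = 2.50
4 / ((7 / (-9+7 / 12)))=-101/21 = -4.81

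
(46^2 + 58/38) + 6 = 40347/19 = 2123.53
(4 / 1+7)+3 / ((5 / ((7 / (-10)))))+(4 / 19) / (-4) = 10001/950 = 10.53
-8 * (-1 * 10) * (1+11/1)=960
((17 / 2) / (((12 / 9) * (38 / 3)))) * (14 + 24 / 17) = 1179/152 = 7.76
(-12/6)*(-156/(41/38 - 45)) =-11856/1669 = -7.10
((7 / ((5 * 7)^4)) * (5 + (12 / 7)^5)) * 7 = 332867/514714375 = 0.00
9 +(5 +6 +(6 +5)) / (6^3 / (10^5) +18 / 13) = 5603159/225351 = 24.86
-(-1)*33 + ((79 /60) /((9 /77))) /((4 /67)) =478841/2160 = 221.69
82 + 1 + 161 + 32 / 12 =740/3 = 246.67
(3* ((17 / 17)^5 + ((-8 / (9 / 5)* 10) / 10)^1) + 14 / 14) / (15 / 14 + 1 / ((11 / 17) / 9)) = -4312/6921 = -0.62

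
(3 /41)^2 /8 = 9/13448 = 0.00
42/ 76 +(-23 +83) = 2301/38 = 60.55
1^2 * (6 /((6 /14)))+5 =19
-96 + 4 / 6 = -95.33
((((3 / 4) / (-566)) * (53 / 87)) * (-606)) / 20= 16059/656560 = 0.02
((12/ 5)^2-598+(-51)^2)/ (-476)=-4.22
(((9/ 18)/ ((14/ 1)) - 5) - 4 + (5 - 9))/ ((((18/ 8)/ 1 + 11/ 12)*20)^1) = -1089/5320 = -0.20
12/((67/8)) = 96/67 = 1.43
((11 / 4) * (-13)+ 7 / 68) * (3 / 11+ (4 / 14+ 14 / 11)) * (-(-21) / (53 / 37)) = -9484506/9911 = -956.97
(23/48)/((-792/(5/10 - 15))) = 667/76032 = 0.01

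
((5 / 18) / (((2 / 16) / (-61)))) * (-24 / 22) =4880/33 = 147.88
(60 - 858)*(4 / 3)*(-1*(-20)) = -21280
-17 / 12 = -1.42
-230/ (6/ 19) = -2185/3 = -728.33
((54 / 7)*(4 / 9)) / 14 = 12/49 = 0.24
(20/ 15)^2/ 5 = 16/45 = 0.36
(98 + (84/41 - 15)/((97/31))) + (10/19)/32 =113498525/1209008 = 93.88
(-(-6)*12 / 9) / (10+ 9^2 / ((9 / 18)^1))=2/43 = 0.05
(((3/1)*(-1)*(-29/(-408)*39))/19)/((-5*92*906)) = 377/358969280 = 0.00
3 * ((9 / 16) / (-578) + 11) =33.00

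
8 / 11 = 0.73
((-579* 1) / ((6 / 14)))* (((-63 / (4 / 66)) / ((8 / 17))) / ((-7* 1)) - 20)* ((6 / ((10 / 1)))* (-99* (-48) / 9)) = -632499021/5 = -126499804.20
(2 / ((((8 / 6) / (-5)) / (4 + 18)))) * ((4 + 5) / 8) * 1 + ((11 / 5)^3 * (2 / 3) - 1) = -538579/3000 = -179.53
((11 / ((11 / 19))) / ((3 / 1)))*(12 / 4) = 19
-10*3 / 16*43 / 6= -215/16 = -13.44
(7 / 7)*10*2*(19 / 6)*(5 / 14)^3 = 11875/4116 = 2.89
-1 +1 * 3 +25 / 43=111/43 = 2.58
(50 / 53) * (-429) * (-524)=11239800/53 = 212071.70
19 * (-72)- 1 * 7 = -1375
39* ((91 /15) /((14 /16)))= 1352/5 = 270.40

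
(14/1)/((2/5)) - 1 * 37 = -2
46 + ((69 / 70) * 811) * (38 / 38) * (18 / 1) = 14435.46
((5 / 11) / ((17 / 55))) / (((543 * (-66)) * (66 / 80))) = -500/10052559 = 0.00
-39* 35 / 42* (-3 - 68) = 4615/2 = 2307.50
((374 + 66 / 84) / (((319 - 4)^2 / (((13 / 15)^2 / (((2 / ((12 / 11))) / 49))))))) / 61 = 8957/7205625 = 0.00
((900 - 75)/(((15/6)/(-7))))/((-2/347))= 400785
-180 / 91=-1.98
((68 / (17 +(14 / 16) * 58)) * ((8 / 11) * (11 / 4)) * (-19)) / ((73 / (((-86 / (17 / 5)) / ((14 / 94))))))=88.73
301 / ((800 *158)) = 301/126400 = 0.00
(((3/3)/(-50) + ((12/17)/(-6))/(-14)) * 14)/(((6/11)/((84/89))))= -10626/37825 = -0.28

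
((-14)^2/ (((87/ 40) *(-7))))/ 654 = -0.02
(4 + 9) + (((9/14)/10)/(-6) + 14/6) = 12871/840 = 15.32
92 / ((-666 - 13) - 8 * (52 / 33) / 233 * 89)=-707388/5257855 = -0.13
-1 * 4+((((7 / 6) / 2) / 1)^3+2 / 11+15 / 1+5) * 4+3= 382637/4752 = 80.52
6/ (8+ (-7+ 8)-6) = 2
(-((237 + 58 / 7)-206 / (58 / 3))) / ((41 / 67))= -3191210/8323 = -383.42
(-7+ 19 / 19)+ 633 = 627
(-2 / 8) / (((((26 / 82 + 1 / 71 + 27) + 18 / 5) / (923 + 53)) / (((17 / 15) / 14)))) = -6037414/9454263 = -0.64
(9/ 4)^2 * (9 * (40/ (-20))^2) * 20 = 3645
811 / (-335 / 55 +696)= 8921/7589 = 1.18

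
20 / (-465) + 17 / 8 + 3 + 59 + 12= 76.08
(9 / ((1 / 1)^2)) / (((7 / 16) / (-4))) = -576/7 = -82.29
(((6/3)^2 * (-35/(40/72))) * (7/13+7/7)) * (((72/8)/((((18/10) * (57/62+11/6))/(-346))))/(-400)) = -1013607/1664 = -609.14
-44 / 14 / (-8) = 11/28 = 0.39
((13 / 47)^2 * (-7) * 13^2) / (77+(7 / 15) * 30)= -2197/2209 = -0.99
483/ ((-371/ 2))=-138/53 = -2.60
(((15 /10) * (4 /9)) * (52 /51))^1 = 104/153 = 0.68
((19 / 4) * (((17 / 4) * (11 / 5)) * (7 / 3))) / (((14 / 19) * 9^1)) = 67507/4320 = 15.63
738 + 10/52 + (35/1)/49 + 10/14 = 134611/182 = 739.62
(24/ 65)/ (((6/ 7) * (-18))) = -14/585 = -0.02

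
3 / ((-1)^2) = 3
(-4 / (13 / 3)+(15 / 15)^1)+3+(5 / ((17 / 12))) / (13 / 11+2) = 6476/1547 = 4.19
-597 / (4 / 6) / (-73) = 1791/146 = 12.27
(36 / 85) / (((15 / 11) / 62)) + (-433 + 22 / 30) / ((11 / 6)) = -1012256/4675 = -216.53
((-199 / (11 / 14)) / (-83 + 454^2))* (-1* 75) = 208950/2266363 = 0.09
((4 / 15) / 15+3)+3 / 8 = 6107/1800 = 3.39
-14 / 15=-0.93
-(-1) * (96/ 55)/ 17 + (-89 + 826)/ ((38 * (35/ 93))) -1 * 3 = 12096573/248710 = 48.64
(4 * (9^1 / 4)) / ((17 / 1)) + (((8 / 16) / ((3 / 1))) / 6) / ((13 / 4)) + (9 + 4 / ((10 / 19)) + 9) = 259942/9945 = 26.14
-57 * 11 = -627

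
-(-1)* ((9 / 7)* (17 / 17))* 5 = 45/7 = 6.43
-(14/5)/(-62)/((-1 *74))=-7/11470 = 0.00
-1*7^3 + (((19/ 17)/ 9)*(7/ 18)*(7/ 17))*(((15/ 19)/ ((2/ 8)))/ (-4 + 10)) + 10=-7794952/23409 = -332.99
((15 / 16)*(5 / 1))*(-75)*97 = -545625/16 = -34101.56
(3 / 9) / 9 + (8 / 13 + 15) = 5494/351 = 15.65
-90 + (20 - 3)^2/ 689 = -61721/689 = -89.58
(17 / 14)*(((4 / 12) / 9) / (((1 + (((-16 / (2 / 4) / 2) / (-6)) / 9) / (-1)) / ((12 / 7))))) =0.11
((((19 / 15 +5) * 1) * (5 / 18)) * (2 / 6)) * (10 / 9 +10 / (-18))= 235/729 = 0.32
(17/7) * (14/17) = 2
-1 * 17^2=-289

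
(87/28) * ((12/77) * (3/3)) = 261/539 = 0.48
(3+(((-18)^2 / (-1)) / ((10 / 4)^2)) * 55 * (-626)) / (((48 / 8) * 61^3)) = 2974757/2269810 = 1.31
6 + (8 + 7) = 21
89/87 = 1.02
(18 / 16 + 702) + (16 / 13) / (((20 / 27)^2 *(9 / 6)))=1832013/2600 = 704.62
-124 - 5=-129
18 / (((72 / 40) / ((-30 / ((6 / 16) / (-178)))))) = 142400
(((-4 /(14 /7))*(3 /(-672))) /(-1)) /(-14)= 1/1568 = 0.00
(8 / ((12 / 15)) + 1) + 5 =16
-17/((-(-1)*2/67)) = -1139/2 = -569.50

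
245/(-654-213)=-245/867 = -0.28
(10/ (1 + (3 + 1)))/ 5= 2/5 = 0.40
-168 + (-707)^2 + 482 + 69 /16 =500167.31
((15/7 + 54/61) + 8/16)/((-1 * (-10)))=3013/8540 = 0.35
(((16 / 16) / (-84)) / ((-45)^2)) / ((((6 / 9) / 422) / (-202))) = 21311/28350 = 0.75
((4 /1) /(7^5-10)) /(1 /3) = 4/5599 = 0.00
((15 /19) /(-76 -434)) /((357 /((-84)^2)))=-168/5491 = -0.03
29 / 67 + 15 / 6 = 393/134 = 2.93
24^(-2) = 1/576 = 0.00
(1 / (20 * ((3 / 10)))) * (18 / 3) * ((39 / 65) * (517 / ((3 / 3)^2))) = 310.20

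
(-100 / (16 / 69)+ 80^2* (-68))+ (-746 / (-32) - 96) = -6971263/16 = -435703.94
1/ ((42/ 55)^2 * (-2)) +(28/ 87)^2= -2236697/2967048 = -0.75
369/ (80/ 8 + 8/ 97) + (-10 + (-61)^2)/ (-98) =-10137/7987 = -1.27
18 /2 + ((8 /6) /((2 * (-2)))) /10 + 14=689/30 = 22.97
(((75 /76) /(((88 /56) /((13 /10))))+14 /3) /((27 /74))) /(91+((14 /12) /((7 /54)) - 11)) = 1017611/6026724 = 0.17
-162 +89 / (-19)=-3167/19 = -166.68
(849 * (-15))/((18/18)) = -12735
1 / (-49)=-1/49 = -0.02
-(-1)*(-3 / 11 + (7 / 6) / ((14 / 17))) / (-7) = -151/924 = -0.16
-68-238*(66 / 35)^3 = -10191364/6125 = -1663.90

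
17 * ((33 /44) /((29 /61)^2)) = 189771/3364 = 56.41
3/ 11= 0.27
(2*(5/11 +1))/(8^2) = 1/22 = 0.05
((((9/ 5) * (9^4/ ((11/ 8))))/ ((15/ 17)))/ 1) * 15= 8030664/55 = 146012.07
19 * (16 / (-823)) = -304/823 = -0.37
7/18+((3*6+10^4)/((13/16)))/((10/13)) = 1442627/90 = 16029.19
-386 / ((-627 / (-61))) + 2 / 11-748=-492428/627 = -785.37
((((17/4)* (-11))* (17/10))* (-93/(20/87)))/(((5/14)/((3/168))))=25721289/16000 = 1607.58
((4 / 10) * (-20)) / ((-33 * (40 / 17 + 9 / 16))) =2176/26169 = 0.08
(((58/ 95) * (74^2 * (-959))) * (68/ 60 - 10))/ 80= 266512813/750 = 355350.42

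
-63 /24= -21/8 = -2.62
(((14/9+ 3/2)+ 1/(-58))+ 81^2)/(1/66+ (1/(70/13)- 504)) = -329793695/25312128 = -13.03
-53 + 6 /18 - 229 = -281.67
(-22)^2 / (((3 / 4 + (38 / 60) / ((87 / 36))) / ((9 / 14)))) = 307.43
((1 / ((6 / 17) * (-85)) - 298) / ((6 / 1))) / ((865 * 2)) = -8941/311400 = -0.03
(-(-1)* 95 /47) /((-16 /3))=-285/752 = -0.38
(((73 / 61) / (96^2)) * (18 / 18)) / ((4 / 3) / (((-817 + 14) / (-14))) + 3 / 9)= 58619/160969728 = 0.00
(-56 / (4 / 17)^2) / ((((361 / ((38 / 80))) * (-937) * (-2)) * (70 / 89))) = -25721/28484800 = 0.00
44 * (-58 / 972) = -638/243 = -2.63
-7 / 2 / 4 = -0.88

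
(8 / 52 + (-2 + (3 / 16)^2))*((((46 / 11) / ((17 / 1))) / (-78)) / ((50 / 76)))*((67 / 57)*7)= 21671083/303388800 = 0.07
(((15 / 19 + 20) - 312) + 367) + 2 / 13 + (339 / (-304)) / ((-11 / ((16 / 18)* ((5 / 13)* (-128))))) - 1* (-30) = 827384/8151 = 101.51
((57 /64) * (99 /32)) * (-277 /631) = -1563111/1292288 = -1.21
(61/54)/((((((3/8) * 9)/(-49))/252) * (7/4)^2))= -109312/81 = -1349.53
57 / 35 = 1.63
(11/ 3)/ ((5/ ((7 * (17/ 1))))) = 1309/15 = 87.27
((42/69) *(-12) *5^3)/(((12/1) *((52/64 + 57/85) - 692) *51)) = 140000/64798107 = 0.00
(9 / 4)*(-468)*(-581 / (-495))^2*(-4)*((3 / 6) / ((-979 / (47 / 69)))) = -412499542/204341775 = -2.02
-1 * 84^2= -7056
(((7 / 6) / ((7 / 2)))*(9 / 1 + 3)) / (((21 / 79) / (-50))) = -15800/21 = -752.38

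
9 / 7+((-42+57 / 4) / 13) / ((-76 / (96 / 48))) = 18561/13832 = 1.34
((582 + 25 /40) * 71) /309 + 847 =2424715/2472 = 980.87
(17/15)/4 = 17/60 = 0.28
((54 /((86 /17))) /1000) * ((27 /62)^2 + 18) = 32093739/165292000 = 0.19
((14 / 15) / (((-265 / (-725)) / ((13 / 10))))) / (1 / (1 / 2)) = 2639/1590 = 1.66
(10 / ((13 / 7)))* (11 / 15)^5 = 2254714/1974375 = 1.14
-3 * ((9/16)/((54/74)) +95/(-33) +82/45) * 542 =613273/1320 = 464.60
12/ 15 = 0.80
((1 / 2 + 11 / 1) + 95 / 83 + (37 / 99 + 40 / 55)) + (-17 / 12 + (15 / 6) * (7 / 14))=111578/8217 = 13.58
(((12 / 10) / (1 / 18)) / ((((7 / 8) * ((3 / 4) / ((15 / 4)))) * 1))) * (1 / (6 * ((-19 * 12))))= -12/133 = -0.09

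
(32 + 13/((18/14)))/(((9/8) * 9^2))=3032/6561 = 0.46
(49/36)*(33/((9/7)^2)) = 26411/972 = 27.17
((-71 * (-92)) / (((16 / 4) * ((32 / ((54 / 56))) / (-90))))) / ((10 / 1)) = -396819/896 = -442.88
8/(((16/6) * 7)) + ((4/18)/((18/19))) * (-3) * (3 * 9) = -130/7 = -18.57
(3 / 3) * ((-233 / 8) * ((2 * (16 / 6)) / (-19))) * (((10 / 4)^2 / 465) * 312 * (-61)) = -3695380/1767 = -2091.33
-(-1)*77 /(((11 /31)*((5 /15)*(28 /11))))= 1023/4 = 255.75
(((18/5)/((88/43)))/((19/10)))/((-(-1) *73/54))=10449/15257 = 0.68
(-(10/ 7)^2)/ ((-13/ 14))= 200/91 = 2.20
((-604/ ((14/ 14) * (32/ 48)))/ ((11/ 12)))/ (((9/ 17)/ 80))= -1642880/11 = -149352.73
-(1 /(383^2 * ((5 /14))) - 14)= 10268216/733445 = 14.00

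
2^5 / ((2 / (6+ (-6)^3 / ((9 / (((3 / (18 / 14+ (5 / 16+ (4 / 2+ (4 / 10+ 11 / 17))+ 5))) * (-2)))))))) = 30749088/91823 = 334.87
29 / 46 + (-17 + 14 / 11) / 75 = 15967/37950 = 0.42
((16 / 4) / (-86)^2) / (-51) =-1/94299 = 0.00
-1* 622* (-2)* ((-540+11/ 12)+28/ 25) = -50191979/75 = -669226.39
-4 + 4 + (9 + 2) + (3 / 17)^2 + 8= 5500/289 = 19.03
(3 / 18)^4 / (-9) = -1/11664 = 0.00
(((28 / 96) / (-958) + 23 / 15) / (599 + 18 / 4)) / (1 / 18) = 528711/11563060 = 0.05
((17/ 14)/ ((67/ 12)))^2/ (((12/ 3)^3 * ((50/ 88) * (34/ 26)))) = 21879/21996100 = 0.00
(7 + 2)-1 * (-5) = 14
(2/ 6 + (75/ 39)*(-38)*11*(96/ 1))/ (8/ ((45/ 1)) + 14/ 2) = -45143805/4199 = -10751.08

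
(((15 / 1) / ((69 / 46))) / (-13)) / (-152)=5/988 = 0.01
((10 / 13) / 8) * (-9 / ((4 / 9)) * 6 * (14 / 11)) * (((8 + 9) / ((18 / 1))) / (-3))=5355/1144 = 4.68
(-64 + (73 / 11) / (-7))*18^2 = -1620324/77 = -21043.17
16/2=8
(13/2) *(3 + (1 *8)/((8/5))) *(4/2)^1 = 104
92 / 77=1.19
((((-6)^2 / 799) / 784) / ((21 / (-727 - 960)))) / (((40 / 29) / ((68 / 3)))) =-6989/92120 = -0.08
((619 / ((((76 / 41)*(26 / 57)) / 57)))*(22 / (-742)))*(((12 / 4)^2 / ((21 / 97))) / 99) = -140320491/270088 = -519.54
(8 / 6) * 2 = 8/3 = 2.67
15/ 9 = 5/3 = 1.67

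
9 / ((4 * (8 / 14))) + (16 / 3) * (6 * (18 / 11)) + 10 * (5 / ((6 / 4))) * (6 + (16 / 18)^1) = 1358743/4752 = 285.93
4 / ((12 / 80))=80/3 = 26.67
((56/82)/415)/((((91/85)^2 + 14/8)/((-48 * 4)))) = -4439040/40689671 = -0.11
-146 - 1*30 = -176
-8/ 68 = -2/17 = -0.12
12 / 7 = 1.71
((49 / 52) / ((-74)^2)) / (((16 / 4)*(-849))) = -49/967017792 = 0.00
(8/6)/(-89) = -4/267 = -0.01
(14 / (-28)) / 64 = -1/128 = -0.01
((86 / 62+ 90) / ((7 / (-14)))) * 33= -186978/31 = -6031.55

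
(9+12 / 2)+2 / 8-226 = -843/4 = -210.75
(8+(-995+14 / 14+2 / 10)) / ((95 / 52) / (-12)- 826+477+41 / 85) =52286832/18493451 = 2.83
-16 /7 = -2.29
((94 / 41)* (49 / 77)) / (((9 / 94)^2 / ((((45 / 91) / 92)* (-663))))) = -17649910/31119 = -567.17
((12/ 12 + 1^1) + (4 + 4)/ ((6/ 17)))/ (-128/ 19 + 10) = 703/93 = 7.56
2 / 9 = 0.22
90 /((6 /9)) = 135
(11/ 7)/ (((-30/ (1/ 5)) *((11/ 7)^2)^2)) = -343/199650 = 0.00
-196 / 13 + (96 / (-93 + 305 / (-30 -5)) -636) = -754388/1157 = -652.02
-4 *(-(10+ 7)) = 68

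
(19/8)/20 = 0.12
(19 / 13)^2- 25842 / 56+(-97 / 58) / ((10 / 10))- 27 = -66967347/137228 = -488.00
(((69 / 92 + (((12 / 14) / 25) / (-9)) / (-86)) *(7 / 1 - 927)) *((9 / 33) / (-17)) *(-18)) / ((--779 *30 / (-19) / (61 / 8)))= 285071361/230776700 = 1.24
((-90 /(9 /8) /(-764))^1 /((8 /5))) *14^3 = 34300/191 = 179.58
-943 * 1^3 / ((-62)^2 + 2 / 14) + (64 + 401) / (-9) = -4190698/80727 = -51.91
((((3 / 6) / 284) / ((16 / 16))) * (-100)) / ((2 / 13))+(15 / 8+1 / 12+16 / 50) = 48307/42600 = 1.13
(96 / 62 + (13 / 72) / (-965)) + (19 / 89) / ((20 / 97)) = 99052547/38339064 = 2.58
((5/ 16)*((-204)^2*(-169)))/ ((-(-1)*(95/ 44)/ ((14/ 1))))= -270774504/19 = -14251289.68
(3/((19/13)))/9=0.23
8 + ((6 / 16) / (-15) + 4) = 479/40 = 11.98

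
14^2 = 196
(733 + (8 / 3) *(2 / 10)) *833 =9165499/15 = 611033.27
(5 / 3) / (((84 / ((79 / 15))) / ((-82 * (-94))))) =152233/189 = 805.47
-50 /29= -1.72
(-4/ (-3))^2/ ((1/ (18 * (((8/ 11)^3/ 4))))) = 4096/1331 = 3.08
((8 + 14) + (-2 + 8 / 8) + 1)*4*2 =176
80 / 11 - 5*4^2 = -800/11 = -72.73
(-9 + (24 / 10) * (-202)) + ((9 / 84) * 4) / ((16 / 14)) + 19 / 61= -1203197/2440 = -493.11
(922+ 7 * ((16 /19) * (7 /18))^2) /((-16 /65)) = -876920005/233928 = -3748.67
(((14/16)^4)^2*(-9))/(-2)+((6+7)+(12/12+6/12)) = 538422473/33554432 = 16.05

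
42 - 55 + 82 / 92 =-557/46 = -12.11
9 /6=3/2 = 1.50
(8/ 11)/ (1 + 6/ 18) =6/11 = 0.55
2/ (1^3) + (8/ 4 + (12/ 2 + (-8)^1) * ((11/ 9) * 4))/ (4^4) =2269/1152 = 1.97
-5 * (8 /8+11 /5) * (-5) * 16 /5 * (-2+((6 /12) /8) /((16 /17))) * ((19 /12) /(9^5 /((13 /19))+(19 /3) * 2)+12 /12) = -350808975/708692 = -495.01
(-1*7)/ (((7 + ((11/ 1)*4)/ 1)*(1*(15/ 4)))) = -28/765 = -0.04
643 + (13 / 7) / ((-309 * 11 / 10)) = 15298769/23793 = 642.99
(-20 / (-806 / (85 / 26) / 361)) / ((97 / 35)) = 5369875/508183 = 10.57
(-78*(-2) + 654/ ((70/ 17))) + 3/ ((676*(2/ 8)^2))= 1862631/5915 = 314.90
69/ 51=23/17 = 1.35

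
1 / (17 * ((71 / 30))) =30/1207 = 0.02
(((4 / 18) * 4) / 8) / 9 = 1/81 = 0.01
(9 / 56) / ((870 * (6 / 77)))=11/4640 = 0.00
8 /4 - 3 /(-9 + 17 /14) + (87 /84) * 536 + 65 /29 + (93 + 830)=32809242/22127 = 1482.77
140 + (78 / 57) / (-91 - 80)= 454834/3249 = 139.99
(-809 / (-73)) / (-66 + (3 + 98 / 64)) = -25888/143591 = -0.18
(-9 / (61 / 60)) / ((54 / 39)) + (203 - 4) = 11749/61 = 192.61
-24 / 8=-3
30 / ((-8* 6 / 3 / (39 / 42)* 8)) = -195/896 = -0.22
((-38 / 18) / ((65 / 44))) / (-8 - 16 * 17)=209/40950 = 0.01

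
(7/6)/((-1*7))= -1/6 = -0.17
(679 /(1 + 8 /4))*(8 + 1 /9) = 49567/27 = 1835.81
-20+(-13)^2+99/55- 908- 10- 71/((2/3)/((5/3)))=-9447/10 = -944.70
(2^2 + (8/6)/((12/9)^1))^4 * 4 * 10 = 25000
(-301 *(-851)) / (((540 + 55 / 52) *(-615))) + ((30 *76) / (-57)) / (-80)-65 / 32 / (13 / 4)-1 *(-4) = 429834959/138424200 = 3.11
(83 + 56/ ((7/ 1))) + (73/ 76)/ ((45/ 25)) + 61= 104333/684 = 152.53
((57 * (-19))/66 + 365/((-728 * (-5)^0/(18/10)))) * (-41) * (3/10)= 17051613/80080 = 212.93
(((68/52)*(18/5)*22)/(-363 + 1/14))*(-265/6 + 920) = -16509108/66053 = -249.94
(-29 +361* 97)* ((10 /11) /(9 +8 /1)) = 349880/187 = 1871.02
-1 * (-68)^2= -4624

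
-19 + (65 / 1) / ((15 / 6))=7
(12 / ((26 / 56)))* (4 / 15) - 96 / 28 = 1576/455 = 3.46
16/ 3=5.33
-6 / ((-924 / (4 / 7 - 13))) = -87/1078 = -0.08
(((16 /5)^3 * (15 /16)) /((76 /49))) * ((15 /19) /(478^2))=7056/103103405 = 0.00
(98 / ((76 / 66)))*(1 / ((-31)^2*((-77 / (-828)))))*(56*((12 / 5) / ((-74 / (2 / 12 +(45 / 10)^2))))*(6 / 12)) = -11928168/675583 = -17.66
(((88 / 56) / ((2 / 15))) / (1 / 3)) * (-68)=-16830/7 = -2404.29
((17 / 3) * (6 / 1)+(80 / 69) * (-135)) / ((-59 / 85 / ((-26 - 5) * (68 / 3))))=-124030.76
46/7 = 6.57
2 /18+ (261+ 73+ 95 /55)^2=112712.91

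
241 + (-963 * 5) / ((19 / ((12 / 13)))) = 1747/247 = 7.07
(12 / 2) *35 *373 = 78330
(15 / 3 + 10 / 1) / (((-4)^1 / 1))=-15/4 = -3.75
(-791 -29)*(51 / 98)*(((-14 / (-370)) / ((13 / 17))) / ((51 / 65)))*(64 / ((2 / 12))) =-2676480/259 = -10333.90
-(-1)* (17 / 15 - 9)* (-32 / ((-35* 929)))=-3776/487725 = -0.01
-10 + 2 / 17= -168/17 = -9.88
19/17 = 1.12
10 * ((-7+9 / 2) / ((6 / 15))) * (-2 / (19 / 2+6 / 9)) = 750/61 = 12.30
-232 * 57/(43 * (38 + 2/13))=-21489/2666 = -8.06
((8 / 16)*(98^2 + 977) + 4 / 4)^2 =111999889/4 = 27999972.25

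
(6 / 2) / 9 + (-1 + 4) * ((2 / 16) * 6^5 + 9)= 8830/3 = 2943.33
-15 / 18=-5/6 = -0.83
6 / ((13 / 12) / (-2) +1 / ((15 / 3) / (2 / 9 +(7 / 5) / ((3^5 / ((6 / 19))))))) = -1846800/152933 = -12.08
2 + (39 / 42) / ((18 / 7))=85/36 = 2.36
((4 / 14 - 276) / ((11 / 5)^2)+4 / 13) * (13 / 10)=-73.66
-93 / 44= -2.11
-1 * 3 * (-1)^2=-3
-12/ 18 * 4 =-8/3 = -2.67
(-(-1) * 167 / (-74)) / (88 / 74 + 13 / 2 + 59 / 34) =-2839/11856 = -0.24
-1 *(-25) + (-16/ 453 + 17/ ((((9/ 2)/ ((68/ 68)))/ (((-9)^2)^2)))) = 11239367/453 = 24810.96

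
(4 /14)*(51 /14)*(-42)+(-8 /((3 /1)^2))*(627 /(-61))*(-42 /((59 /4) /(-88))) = 56576018/25193 = 2245.70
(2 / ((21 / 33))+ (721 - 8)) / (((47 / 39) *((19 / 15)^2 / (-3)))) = -131967225/118769 = -1111.13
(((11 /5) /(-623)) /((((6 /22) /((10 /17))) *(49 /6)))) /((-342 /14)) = 484/12677427 = 0.00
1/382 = 1/382 = 0.00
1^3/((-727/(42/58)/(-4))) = 84/21083 = 0.00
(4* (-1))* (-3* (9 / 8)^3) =17.09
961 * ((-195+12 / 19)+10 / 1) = -3366383/19 = -177178.05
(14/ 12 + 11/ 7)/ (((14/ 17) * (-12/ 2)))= -1955/3528 = -0.55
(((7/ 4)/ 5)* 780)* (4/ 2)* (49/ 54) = 4459/9 = 495.44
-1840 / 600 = -46/15 = -3.07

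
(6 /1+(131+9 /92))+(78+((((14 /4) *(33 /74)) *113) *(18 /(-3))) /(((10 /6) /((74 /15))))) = -6709703/2300 = -2917.26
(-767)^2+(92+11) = 588392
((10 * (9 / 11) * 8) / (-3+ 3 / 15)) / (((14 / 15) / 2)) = -27000/539 = -50.09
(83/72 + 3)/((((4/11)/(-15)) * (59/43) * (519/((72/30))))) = -141427/244968 = -0.58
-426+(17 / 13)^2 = -71705/169 = -424.29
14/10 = 7/5 = 1.40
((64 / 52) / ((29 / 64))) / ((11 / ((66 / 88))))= 0.19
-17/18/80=-17/1440 = -0.01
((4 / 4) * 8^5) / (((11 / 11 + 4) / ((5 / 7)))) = 32768/7 = 4681.14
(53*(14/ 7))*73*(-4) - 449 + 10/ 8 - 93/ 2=-125785/4 = -31446.25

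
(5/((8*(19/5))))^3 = 15625/3511808 = 0.00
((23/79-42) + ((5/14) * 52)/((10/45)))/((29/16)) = 370400/16037 = 23.10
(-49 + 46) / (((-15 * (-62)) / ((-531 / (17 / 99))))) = 52569/5270 = 9.98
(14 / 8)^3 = 343/64 = 5.36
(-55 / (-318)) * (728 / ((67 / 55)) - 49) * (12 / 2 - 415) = -826848715/21306 = -38808.26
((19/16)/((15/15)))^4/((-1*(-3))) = 0.66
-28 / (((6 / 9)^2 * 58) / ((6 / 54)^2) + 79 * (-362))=14/13255 = 0.00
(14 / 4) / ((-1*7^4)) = -1/686 = 0.00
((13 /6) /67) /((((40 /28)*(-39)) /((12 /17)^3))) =-336/1645855 = 0.00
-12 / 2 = -6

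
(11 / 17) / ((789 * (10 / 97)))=1067/134130 = 0.01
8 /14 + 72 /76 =202/133 = 1.52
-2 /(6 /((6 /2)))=-1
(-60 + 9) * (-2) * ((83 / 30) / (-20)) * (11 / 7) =-15521/700 = -22.17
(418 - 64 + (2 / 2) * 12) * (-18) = -6588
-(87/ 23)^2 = -7569/529 = -14.31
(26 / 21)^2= 676/441 = 1.53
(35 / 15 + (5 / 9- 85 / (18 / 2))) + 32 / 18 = -43/9 = -4.78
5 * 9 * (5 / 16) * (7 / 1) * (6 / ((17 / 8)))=4725/17 = 277.94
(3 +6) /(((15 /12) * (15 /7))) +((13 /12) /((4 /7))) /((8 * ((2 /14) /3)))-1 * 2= 20277/3200 = 6.34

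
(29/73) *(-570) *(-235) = 3884550/73 = 53213.01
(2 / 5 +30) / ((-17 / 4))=-608/85 = -7.15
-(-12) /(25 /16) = 192/25 = 7.68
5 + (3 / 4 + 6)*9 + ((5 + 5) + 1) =307/4 = 76.75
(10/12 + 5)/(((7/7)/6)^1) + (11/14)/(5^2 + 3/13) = 160863/4592 = 35.03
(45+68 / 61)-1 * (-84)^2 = -427603/61 = -7009.89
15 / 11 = 1.36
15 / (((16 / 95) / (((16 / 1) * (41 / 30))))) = 3895/2 = 1947.50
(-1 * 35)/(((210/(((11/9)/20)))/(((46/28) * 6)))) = -253/2520 = -0.10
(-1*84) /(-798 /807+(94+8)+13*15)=-0.28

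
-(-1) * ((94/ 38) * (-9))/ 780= -141/4940 = -0.03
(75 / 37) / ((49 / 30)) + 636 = 1155318/1813 = 637.24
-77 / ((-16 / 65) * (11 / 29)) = 13195/16 = 824.69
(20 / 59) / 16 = 5/236 = 0.02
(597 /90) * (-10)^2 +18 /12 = 3989/6 = 664.83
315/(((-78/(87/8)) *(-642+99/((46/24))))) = 70035/941408 = 0.07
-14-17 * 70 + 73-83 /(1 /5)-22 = -1568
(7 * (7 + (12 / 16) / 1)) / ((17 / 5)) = 1085/68 = 15.96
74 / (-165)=-74/165 = -0.45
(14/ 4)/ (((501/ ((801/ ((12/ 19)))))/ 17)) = 201229/1336 = 150.62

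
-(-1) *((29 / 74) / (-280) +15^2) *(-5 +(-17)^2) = 330999941/5180 = 63899.60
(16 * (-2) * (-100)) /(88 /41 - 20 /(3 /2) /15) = 73800/29 = 2544.83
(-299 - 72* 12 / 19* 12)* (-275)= 4413475/19 = 232288.16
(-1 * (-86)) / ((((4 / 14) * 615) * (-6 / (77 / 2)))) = -23177/7380 = -3.14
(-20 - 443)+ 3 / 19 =-462.84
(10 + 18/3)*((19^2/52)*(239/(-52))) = -86279/169 = -510.53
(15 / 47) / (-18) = -5/282 = -0.02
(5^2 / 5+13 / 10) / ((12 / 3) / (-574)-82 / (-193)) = 387737/25720 = 15.08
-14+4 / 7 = -94/7 = -13.43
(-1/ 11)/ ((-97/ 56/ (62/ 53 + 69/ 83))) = 492968/4693733 = 0.11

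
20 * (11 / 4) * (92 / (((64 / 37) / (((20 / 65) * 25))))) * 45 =52655625/52 = 1012608.17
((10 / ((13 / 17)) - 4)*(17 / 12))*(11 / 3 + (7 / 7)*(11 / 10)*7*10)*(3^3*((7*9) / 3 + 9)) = 10922670/13 = 840205.38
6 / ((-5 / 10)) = -12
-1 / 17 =-0.06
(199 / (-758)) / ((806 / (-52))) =199/11749 = 0.02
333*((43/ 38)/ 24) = 4773/304 = 15.70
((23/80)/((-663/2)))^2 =529/703310400 = 0.00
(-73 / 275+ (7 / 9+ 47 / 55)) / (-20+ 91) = 3383/175725 = 0.02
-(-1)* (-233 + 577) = 344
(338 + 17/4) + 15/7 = 9643/28 = 344.39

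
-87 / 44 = -1.98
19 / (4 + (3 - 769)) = -19/762 = -0.02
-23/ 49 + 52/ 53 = 1329/2597 = 0.51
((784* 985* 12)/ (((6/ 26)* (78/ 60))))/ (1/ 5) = 154448000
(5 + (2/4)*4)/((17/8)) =56/17 = 3.29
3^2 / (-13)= -9/13 = -0.69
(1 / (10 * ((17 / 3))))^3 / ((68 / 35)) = 189/66816800 = 0.00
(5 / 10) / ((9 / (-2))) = -1/9 = -0.11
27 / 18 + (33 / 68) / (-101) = 10269/6868 = 1.50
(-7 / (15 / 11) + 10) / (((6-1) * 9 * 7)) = 73/4725 = 0.02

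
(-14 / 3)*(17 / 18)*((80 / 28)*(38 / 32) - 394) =185929/108 = 1721.56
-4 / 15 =-0.27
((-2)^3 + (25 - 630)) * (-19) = 11647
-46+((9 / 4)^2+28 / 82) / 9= -268039/5904 = -45.40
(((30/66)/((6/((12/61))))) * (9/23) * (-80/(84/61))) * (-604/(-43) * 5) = -1812000/76153 = -23.79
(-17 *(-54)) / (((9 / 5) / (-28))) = -14280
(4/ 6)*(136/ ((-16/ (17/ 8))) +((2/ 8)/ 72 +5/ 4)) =-4841/432 = -11.21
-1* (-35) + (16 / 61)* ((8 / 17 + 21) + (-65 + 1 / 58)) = 709331/30073 = 23.59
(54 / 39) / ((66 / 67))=201/143 = 1.41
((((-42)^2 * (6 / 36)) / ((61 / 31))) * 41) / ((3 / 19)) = 2366602/61 = 38796.75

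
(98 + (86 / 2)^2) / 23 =1947/23 = 84.65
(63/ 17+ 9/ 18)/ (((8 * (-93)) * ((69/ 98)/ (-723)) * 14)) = 241241/581808 = 0.41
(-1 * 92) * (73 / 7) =-6716/7 = -959.43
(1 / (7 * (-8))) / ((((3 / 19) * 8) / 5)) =-95/1344 = -0.07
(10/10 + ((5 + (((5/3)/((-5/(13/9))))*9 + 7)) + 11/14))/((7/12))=794/49 = 16.20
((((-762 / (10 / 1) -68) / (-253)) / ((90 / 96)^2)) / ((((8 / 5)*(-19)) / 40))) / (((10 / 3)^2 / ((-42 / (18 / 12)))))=1292032/600875 = 2.15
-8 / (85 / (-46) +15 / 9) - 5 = 979/25 = 39.16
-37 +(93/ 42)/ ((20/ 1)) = -10329/280 = -36.89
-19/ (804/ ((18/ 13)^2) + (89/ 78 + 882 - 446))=-13338/601271 = -0.02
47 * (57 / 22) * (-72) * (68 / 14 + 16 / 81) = -10237352/231 = -44317.54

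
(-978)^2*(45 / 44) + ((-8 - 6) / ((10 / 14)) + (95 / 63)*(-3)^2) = 376613254/385 = 978216.24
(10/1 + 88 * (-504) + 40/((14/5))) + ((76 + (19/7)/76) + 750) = -1218047/28 = -43501.68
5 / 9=0.56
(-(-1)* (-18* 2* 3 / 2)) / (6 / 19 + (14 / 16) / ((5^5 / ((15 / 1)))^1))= -168.76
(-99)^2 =9801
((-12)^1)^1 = -12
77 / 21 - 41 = -112/3 = -37.33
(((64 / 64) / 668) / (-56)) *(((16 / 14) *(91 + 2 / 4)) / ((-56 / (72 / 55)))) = 1647/25203640 = 0.00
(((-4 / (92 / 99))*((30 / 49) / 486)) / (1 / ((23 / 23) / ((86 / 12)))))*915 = -33550/48461 = -0.69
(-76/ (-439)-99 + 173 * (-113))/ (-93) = 2875132/13609 = 211.27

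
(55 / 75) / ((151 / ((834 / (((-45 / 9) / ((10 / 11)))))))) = -556/755 = -0.74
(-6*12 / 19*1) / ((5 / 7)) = -504/95 = -5.31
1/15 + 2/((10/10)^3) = 31/15 = 2.07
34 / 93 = 0.37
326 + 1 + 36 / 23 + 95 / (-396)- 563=-2137417/9108 = -234.67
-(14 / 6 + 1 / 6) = -5/2 = -2.50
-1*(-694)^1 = 694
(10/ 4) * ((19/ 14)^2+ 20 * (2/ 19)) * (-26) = -955435/3724 = -256.56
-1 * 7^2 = -49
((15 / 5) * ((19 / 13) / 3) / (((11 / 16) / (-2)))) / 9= -608/1287 = -0.47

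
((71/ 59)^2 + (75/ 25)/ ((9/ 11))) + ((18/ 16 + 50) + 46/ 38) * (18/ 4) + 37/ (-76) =762358877/3174672 = 240.14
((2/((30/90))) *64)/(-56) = -48/7 = -6.86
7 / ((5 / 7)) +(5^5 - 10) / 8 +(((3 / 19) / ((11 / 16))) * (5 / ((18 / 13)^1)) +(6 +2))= 10232749/25080 = 408.00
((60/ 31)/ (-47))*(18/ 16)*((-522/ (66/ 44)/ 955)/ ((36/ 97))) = 25317/556574 = 0.05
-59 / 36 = -1.64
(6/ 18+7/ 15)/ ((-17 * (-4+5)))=-4/85 = -0.05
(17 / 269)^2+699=50580628/72361 = 699.00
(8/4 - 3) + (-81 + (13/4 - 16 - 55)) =-599/4 = -149.75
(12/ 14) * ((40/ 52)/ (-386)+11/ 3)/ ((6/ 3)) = 27584/17563 = 1.57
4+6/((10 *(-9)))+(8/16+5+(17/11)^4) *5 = 59.96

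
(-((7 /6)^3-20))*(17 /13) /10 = 67609/28080 = 2.41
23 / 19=1.21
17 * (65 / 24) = 1105/24 = 46.04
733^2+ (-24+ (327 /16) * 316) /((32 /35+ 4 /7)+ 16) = 438728089/816 = 537656.97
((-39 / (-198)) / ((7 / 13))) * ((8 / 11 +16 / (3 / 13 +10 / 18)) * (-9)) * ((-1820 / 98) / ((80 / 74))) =325074711/272734 = 1191.91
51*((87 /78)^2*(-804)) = -8621091/169 = -51012.37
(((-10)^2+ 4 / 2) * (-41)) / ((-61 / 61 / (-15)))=-62730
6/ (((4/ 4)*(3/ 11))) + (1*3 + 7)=32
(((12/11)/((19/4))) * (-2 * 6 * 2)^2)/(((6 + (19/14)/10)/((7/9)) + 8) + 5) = 27095040/4278439 = 6.33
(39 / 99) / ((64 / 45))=195/704 = 0.28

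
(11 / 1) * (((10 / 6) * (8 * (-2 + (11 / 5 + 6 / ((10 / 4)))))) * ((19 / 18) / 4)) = 2717/27 = 100.63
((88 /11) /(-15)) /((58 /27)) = -36/145 = -0.25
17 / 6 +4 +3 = 59/6 = 9.83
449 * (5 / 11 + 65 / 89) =520840/979 = 532.01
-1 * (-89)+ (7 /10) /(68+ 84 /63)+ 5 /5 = 187221/2080 = 90.01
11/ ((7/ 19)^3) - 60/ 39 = 973977/4459 = 218.43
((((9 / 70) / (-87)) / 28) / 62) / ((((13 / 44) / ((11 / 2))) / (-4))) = 363/5726630 = 0.00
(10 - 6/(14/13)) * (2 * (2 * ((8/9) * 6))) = 1984/21 = 94.48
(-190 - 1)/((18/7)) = -1337/18 = -74.28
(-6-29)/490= -1/14 = -0.07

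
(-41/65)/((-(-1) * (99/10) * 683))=-82/879021 = 0.00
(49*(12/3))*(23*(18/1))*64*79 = 410264064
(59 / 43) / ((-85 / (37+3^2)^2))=-124844/3655 = -34.16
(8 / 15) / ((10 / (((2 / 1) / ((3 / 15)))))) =8/15 = 0.53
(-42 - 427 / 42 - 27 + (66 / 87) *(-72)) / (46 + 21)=-2.00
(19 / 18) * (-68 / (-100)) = 323/450 = 0.72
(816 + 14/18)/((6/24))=29404/9 = 3267.11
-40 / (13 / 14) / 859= -560/11167 = -0.05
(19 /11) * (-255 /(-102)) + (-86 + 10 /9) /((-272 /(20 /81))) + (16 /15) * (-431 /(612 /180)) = -130.82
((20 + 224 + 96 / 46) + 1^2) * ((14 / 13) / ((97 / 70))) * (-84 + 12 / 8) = -459470550/29003 = -15842.17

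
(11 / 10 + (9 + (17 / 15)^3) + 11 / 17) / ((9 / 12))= 2800534/172125 = 16.27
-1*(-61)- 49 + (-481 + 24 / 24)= -468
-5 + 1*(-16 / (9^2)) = -421/81 = -5.20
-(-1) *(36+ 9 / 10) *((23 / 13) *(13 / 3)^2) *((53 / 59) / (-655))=-649727/386450 = -1.68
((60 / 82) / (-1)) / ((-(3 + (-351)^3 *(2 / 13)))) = -10/90922297 = 0.00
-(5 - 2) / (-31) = 0.10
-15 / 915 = -1/61 = -0.02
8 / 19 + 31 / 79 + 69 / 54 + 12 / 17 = 1284733/459306 = 2.80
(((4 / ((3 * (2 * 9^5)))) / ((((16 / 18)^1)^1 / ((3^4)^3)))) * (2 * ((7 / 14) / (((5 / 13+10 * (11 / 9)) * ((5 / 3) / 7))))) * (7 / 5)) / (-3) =-154791/147500 = -1.05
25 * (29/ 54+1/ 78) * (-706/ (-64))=1703225/11232 = 151.64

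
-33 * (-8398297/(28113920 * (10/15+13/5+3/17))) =831431403/290400256 = 2.86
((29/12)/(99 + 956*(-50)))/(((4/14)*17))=-203/19462008 = 0.00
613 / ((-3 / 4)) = -2452/3 = -817.33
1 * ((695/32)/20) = 1.09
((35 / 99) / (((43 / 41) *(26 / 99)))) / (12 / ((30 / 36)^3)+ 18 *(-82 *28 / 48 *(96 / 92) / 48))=4125625/6488313 = 0.64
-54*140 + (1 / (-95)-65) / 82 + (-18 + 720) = -26714998/3895 = -6858.79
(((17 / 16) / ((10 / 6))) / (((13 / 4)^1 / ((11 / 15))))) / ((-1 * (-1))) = 187/1300 = 0.14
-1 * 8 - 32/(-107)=-824/107 = -7.70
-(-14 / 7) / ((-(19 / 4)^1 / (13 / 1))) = -104/19 = -5.47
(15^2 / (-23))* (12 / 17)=-6.91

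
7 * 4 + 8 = 36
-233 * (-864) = 201312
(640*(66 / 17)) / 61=42240/1037 = 40.73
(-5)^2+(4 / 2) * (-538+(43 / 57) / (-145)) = -1051.01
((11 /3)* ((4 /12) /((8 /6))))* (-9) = -33/4 = -8.25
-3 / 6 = -1/2 = -0.50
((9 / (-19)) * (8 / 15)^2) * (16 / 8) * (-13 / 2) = 1.75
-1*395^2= -156025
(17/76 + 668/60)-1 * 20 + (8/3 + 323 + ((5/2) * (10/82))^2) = 50641941/159695 = 317.12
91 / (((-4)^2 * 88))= 91/1408 = 0.06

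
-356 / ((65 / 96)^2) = -3280896/4225 = -776.54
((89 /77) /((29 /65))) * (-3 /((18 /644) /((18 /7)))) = -1596660/2233 = -715.03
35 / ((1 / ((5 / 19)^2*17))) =14875/361 = 41.20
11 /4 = 2.75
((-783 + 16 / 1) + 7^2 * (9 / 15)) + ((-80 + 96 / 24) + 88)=-3628/5 = -725.60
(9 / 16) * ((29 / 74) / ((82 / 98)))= 12789/48544 = 0.26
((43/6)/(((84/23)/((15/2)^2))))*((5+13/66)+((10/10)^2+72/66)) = 11892725/14784 = 804.43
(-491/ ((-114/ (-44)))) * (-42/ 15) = 151228/285 = 530.62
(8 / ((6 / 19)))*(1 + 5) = 152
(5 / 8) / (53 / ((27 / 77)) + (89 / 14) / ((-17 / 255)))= 0.01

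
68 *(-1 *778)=-52904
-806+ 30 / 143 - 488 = -185012/143 = -1293.79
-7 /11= -0.64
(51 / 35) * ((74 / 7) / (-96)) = -629/3920 = -0.16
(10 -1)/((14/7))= 9/2 = 4.50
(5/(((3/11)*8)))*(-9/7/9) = -55/168 = -0.33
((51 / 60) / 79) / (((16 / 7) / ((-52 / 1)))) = -1547/6320 = -0.24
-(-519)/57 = 173/19 = 9.11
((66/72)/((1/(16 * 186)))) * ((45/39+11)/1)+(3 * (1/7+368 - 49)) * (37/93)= 94606762/2821 = 33536.60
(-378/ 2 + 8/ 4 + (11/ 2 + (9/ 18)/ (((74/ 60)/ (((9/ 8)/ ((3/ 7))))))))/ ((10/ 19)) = -1014771/2960 = -342.83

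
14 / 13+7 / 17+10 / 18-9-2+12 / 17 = -16409/1989 = -8.25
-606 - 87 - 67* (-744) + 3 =49158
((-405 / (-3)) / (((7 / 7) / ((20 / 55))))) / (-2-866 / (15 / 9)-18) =-1350/14839 = -0.09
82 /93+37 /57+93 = 167036/1767 = 94.53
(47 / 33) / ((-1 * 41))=-47/1353 = -0.03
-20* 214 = -4280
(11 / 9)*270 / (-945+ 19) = -0.36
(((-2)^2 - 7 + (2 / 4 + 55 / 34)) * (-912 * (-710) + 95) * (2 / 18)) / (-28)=190475/84 = 2267.56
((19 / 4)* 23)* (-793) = -346541/4 = -86635.25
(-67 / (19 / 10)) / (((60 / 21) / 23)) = -10787/38 = -283.87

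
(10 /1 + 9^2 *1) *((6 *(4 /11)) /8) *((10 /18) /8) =455/264 = 1.72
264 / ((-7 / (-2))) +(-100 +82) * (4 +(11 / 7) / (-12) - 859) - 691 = 206875/14 = 14776.79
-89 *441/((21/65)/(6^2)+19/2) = -4127.57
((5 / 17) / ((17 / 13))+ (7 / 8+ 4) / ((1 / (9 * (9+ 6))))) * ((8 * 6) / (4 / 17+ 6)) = 4566315/901 = 5068.05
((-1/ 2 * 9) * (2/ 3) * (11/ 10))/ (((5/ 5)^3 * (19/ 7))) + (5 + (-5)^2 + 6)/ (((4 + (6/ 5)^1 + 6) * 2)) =1041/2660 = 0.39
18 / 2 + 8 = 17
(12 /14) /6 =1/7 = 0.14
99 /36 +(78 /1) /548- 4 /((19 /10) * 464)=871965/301948 = 2.89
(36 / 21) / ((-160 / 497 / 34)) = -3621/20 = -181.05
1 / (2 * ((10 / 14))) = 7/10 = 0.70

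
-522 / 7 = -74.57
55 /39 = 1.41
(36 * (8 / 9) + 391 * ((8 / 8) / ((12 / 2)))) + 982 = 6475/6 = 1079.17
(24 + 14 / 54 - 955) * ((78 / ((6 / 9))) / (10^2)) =-1088.97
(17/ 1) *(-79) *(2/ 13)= -2686/13 = -206.62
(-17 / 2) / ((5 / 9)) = -153/10 = -15.30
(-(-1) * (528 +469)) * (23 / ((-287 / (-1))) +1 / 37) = 106.84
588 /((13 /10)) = 5880/13 = 452.31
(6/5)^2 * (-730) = -5256/5 = -1051.20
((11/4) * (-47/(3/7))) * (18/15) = -361.90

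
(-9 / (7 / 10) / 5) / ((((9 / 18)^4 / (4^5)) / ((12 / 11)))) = -3538944/77 = -45960.31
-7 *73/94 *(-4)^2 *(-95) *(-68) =-26408480/47 = -561882.55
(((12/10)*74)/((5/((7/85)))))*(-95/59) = -59052/25075 = -2.36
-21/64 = -0.33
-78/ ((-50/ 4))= 156/25 = 6.24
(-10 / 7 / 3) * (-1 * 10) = 100/21 = 4.76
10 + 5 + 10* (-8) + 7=-58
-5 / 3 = -1.67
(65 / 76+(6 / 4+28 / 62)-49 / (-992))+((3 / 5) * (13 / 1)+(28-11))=2606327/94240 = 27.66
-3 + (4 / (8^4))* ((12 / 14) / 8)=-86013/28672 = -3.00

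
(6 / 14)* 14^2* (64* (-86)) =-462336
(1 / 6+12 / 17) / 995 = 89/101490 = 0.00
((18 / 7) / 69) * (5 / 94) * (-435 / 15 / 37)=-435/279979 = 0.00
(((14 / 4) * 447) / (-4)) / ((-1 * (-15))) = -1043/40 = -26.08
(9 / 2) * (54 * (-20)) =-4860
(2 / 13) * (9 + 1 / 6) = 55/39 = 1.41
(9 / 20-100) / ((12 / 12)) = -1991/20 = -99.55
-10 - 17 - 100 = -127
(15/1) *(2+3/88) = 2685/88 = 30.51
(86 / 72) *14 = 16.72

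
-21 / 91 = -3/13 = -0.23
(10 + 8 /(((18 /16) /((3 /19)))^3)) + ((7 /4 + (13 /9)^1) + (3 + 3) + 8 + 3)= 22383583/740772 = 30.22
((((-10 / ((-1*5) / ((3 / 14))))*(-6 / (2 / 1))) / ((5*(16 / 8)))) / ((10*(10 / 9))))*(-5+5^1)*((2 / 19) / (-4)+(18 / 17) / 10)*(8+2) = 0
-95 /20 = -19/4 = -4.75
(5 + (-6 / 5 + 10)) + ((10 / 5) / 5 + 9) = 116/5 = 23.20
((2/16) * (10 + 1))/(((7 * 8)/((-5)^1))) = -0.12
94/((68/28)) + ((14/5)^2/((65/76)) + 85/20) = 52.12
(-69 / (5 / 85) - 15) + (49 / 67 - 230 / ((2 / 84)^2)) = -27262787/67 = -406907.27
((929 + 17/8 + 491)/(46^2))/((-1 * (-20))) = 11377/338560 = 0.03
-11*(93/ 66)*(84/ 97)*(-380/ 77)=70680/1067 = 66.24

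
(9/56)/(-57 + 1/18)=-81/28700 = 0.00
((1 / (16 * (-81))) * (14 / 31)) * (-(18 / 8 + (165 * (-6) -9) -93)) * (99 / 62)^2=-3692073/3813248 = -0.97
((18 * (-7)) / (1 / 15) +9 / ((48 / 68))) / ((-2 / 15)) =112635/8 = 14079.38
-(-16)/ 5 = 16/5 = 3.20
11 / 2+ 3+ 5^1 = 27/2 = 13.50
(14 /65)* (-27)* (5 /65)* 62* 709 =-16616124/845 = -19664.05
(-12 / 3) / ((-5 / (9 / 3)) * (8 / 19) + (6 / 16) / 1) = 1824/149 = 12.24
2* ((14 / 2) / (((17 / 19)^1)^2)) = 5054/289 = 17.49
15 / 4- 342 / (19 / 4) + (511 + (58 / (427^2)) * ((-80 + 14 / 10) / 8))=807255949/1823290 = 442.75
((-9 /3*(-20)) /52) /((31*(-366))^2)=5/557837436 = 0.00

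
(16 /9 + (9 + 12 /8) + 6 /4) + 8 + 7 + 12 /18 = 265/9 = 29.44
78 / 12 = 6.50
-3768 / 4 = -942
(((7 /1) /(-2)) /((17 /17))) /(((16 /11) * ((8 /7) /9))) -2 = -5363/256 = -20.95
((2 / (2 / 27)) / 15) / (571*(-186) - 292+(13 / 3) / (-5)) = -27/1597483 = 0.00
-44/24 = -11/6 = -1.83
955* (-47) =-44885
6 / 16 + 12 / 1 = 99/8 = 12.38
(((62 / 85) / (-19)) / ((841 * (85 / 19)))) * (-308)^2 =-5881568/6076225 = -0.97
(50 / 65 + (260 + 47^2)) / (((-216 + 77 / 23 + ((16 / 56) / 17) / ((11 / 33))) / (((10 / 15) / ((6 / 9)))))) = -87876859/7564583 = -11.62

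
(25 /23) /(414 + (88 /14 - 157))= 175/42389 = 0.00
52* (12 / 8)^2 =117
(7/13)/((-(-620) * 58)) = 7/467480 = 0.00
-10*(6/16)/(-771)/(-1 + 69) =5/69904 = 0.00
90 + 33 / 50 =90.66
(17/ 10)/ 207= 17/2070 = 0.01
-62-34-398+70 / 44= -10833/22 = -492.41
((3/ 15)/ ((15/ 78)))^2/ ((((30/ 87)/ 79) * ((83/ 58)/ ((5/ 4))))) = 11228191/51875 = 216.45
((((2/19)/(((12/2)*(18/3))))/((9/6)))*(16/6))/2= 4/1539 = 0.00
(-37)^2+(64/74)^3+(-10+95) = 73682230/50653 = 1454.65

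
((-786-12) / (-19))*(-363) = -15246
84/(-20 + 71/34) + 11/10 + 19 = 4469/290 = 15.41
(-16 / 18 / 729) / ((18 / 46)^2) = -4232/531441 = -0.01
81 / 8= 10.12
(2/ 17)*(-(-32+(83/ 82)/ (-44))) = 115539/30668 = 3.77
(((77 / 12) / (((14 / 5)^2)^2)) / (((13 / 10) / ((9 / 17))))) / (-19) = -103125/46088224 = 0.00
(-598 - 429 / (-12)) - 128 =-2761/4 = -690.25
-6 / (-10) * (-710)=-426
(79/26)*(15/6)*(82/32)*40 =80975/104 = 778.61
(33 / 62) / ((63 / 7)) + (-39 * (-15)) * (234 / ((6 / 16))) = 67897451/186 = 365040.06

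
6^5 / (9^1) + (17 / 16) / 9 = 124433/144 = 864.12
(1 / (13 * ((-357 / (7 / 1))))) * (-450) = 150/221 = 0.68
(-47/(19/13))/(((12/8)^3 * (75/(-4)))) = 19552/38475 = 0.51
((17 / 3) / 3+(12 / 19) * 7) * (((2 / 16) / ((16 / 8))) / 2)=0.20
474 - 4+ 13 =483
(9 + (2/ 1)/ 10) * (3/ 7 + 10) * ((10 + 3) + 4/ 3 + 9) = 6716/3 = 2238.67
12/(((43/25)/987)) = 296100/43 = 6886.05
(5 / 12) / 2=5/24 = 0.21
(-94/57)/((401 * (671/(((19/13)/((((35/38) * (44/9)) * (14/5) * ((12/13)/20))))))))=-4465/290058538 = 0.00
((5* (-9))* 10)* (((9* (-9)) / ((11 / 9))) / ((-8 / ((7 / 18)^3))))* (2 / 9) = -8575/176 = -48.72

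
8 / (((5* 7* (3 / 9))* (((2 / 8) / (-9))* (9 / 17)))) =-1632/35 = -46.63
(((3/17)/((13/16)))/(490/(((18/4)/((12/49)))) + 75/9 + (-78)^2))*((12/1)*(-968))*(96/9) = -5947392/1352299 = -4.40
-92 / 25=-3.68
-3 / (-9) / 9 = 1/27 = 0.04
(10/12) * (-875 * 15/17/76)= -21875/2584 = -8.47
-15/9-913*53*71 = -10306862/3 = -3435620.67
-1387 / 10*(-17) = 23579/10 = 2357.90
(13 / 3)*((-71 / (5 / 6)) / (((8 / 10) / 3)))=-2769/2 = -1384.50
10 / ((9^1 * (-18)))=-5/81 = -0.06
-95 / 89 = -1.07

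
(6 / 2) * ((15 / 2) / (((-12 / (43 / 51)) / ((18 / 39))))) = -645/884 = -0.73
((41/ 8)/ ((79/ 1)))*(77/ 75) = 3157/47400 = 0.07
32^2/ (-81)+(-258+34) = -236.64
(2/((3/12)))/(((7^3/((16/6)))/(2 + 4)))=128/343 = 0.37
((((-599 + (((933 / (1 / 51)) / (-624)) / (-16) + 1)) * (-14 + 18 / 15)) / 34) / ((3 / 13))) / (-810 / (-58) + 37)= 57254207/3015120 = 18.99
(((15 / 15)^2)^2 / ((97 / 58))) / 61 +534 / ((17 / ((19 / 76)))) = 1581811/201178 = 7.86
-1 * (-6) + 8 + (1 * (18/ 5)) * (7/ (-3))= 5.60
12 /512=0.02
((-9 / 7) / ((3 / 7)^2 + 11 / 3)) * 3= -567/566 = -1.00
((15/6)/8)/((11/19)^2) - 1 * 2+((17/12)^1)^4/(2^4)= -32755271/40144896 = -0.82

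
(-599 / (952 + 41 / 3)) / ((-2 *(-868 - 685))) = -1797/8998082 = 0.00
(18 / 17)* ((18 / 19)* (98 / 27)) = 1176/323 = 3.64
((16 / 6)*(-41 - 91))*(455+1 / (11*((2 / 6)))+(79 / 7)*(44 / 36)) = -10402016/63 = -165111.37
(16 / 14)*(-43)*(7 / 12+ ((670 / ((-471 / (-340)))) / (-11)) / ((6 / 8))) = 310333838/108801 = 2852.31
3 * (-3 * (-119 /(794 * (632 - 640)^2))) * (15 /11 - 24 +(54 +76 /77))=381123/558976 = 0.68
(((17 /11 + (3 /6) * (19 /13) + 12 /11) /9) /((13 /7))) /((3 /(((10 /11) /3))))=3745/184041 = 0.02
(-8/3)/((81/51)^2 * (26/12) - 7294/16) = 18496/3124041 = 0.01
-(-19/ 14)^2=-361/196 = -1.84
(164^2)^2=723394816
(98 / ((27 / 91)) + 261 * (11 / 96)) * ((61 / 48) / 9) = 18984115/373248 = 50.86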